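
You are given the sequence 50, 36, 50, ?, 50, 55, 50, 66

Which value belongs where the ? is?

Positions 1, 3, 5, … form one subsequence and positions 2, 4, 6, … form another.
Subsequence A is 50, 50, 50, 50, which is the constant sequence 50.
Subsequence B is 36, ?, 55, 66, which is the triangular numbers T_8, T_9, ….
Filling subsequence B at index 2 by its rule yields 45.

45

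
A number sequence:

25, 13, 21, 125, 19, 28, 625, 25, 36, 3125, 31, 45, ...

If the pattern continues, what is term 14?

37

Taking every 3rd term gives 3 separate tracks.
Track A is 25, 125, 625, 3125, which is powers of 5.
Track B is 13, 19, 25, 31, which is arithmetic, step +6.
Track C is 21, 28, 36, 45, which is the triangular numbers T_6, T_7, ….
Position 14 falls in track B as its term 5, giving 37.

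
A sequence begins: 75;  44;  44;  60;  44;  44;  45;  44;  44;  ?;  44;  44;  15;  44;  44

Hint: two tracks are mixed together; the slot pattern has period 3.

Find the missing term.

Positions follow the repeating pattern ABB; grouping by letter gives 2 tracks.
Subsequence A: 75, 60, 45, ?, 15. Subtracting 15 each time.
Subsequence B: 44, 44, 44, 44, 44, 44, 44, 44, 44, 44. Constant 44.
Subsequence A's pattern makes the blank 30.

30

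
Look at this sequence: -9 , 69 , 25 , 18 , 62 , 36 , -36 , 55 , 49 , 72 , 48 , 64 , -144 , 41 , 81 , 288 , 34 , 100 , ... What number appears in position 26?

Taking every 3rd term gives 3 separate tracks.
Subsequence A: -9, 18, -36, 72, -144, 288 (geometric, ×-2 each step).
Subsequence B: 69, 62, 55, 48, 41, 34 (linear: a_n = 76 − 7·n).
Subsequence C: 25, 36, 49, 64, 81, 100 (perfect squares starting at 5²).
Position 26 falls in subsequence B as its term 9, giving 13.

13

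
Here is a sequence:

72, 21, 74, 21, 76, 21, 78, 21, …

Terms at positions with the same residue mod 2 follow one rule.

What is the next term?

Taking every 2nd term gives 2 separate tracks.
Track A: 72, 74, 76, 78 (arithmetic with common difference +2).
Track B: 21, 21, 21, 21 (the constant sequence 21).
The 9th slot belongs to track A; its 5th term is 80.

80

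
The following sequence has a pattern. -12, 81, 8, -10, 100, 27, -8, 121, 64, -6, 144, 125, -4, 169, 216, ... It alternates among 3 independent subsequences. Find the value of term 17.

The terms cycle through 3 interleaved subsequences.
Stream A is -12, -10, -8, -6, -4, which is arithmetic, step +2.
Stream B is 81, 100, 121, 144, 169, which is perfect squares starting at 9².
Stream C is 8, 27, 64, 125, 216, which is consecutive cubes n³ from n = 2.
Position 17 falls in stream B as its term 6, giving 196.

196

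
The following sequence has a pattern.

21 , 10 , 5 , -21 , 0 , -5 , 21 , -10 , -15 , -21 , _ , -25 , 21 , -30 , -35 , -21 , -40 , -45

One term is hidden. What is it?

Positions follow the repeating pattern ABB; grouping by letter gives 2 tracks.
Track A = 21, -21, 21, -21, 21, -21: oscillating between 21 and -21.
Track B = 10, 5, 0, -5, -10, -15, ?, -25, -30, -35, -40, -45: linear: a_n = 15 − 5·n.
The gap is track B's term 7; the rule gives -20.

-20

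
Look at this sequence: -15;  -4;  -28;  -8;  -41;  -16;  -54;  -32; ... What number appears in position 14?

Odd-indexed and even-indexed terms follow separate rules.
Subsequence A = -15, -28, -41, -54: linear: a_n = -2 − 13·n.
Subsequence B = -4, -8, -16, -32: geometric, ×2 each step.
Term 14 comes from subsequence B (its 7th entry): -256.

-256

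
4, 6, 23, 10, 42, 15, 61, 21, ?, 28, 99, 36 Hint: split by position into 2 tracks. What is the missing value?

Positions 1, 3, 5, … form one subsequence and positions 2, 4, 6, … form another.
Track A: 4, 23, 42, 61, ?, 99 (arithmetic with common difference +19).
Track B: 6, 10, 15, 21, 28, 36 (the triangular numbers T_3, T_4, …).
The gap is track A's term 5; the rule gives 80.

80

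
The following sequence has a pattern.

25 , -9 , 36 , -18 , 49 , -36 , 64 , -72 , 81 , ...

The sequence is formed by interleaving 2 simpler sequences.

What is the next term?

Taking every 2nd term gives 2 separate tracks.
Track A = 25, 36, 49, 64, 81: perfect squares starting at 5².
Track B = -9, -18, -36, -72: geometric, ×2 each step.
Term 10 comes from track B (its 5th entry): -144.

-144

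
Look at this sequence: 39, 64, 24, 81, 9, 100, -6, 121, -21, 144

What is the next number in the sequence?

-36

Odd-indexed and even-indexed terms follow separate rules.
Track A: 39, 24, 9, -6, -21. Arithmetic, step −15.
Track B: 64, 81, 100, 121, 144. The squares 8², 9², 10², ….
The 11th slot belongs to track A; its 6th term is -36.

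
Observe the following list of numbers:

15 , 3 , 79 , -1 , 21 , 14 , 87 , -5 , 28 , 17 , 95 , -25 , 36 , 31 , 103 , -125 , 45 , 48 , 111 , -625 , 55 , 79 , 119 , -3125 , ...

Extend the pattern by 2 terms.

The terms cycle through 4 interleaved subsequences.
Track A is 15, 21, 28, 36, 45, 55, which is triangular numbers n(n+1)/2 for n = 5, 6, ….
Track B is 3, 14, 17, 31, 48, 79, which is a Fibonacci-like recurrence a_n = a_{n-1} + a_{n-2}.
Track C is 79, 87, 95, 103, 111, 119, which is arithmetic, step +8.
Track D is -1, -5, -25, -125, -625, -3125, which is geometric, ×5 each step.
Position 25 → track A, term 7 = 66.
Term 26 comes from track B (its 7th entry): 127.

66, 127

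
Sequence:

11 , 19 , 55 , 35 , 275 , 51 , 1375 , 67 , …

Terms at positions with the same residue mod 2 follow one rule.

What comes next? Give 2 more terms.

Split by position mod 2 into 2 tracks.
Stream A = 11, 55, 275, 1375: geometric, ×5 each step.
Stream B = 19, 35, 51, 67: arithmetic with common difference +16.
Position 9 → stream A, term 5 = 6875.
The 10th slot belongs to stream B; its 5th term is 83.

6875, 83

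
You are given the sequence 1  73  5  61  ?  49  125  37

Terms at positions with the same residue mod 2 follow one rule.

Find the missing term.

Taking every 2nd term gives 2 separate tracks.
Track A = 1, 5, ?, 125: successive powers of 5.
Track B = 73, 61, 49, 37: linear: a_n = 85 − 12·n.
Track A's pattern makes the blank 25.

25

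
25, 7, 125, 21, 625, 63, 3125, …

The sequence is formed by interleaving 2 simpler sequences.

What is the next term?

189

Positions 1, 3, 5, … form one subsequence and positions 2, 4, 6, … form another.
Stream A: 25, 125, 625, 3125. Successive powers of 5.
Stream B: 7, 21, 63. A geometric progression (common ratio 3).
The 8th slot belongs to stream B; its 4th term is 189.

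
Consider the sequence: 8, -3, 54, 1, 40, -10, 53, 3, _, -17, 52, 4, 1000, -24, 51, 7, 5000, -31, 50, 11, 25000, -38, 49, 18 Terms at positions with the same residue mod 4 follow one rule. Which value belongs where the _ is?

200

Split by position mod 4: positions 1, 5, 9, … form one track, and each other residue class forms its own.
Subsequence A: 8, 40, ?, 1000, 5000, 25000 (multiplying by 5 each time).
Subsequence B: -3, -10, -17, -24, -31, -38 (subtracting 7 each time).
Subsequence C: 54, 53, 52, 51, 50, 49 (arithmetic with common difference −1).
Subsequence D: 1, 3, 4, 7, 11, 18 (Fibonacci-style (each term is the sum of the two before it)).
Filling subsequence A at index 3 by its rule yields 200.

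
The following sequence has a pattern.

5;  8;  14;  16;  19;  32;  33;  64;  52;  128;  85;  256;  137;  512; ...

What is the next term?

222

Taking every 2nd term gives 2 separate tracks.
Stream A: 5, 14, 19, 33, 52, 85, 137 (Fibonacci-style (each term is the sum of the two before it)).
Stream B: 8, 16, 32, 64, 128, 256, 512 (powers of 2).
Position 15 falls in stream A as its term 8, giving 222.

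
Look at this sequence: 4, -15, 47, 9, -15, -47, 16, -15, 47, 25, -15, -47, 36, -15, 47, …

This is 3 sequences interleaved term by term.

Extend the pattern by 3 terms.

The terms cycle through 3 interleaved subsequences.
Track A: 4, 9, 16, 25, 36 — consecutive squares n² from n = 2.
Track B: -15, -15, -15, -15, -15 — always -15.
Track C: 47, -47, 47, -47, 47 — the oscillation 47·(−1)^(n+1).
Position 16 → track A, term 6 = 49.
Term 17 comes from track B (its 6th entry): -15.
Term 18 comes from track C (its 6th entry): -47.

49, -15, -47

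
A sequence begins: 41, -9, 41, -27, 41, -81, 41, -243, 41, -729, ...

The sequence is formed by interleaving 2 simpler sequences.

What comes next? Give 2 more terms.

41, -2187

The terms cycle through 2 interleaved subsequences.
Track A: 41, 41, 41, 41, 41 — always 41.
Track B: -9, -27, -81, -243, -729 — geometric, ×3 each step.
Term 11 comes from track A (its 6th entry): 41.
Term 12 comes from track B (its 6th entry): -2187.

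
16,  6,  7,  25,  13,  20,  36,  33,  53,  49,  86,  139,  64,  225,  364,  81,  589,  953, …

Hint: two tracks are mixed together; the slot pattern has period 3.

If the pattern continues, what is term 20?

Positions follow the repeating pattern ABB; grouping by letter gives 2 tracks.
Track A = 16, 25, 36, 49, 64, 81: the squares 4², 5², 6², ….
Track B = 6, 7, 13, 20, 33, 53, 86, 139, 225, 364, 589, 953: a Fibonacci-like recurrence a_n = a_{n-1} + a_{n-2}.
The 20th slot belongs to track B; its 13th term is 1542.

1542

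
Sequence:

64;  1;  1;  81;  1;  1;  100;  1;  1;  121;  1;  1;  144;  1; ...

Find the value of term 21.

1

The slot pattern repeats as ABB (period 3), so there are 2 interleaved tracks.
Track A: 64, 81, 100, 121, 144. Perfect squares starting at 8².
Track B: 1, 1, 1, 1, 1, 1, 1, 1, 1. Constant 1.
Position 21 falls in track B as its term 14, giving 1.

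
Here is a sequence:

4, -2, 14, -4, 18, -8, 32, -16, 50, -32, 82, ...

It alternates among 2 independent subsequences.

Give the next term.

Split by position mod 2 into 2 tracks.
Subsequence A: 4, 14, 18, 32, 50, 82 — a Fibonacci-like recurrence a_n = a_{n-1} + a_{n-2}.
Subsequence B: -2, -4, -8, -16, -32 — geometric with ratio 2.
Position 12 falls in subsequence B as its term 6, giving -64.

-64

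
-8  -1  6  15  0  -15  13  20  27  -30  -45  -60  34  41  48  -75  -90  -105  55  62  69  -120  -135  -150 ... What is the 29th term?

-180

Reading positions in blocks of 6 reveals the pattern AAABBB — 2 tracks woven together.
Track A: -8, -1, 6, 13, 20, 27, 34, 41, 48, 55, 62, 69 — adding 7 each time.
Track B: 15, 0, -15, -30, -45, -60, -75, -90, -105, -120, -135, -150 — arithmetic with common difference −15.
Position 29 → track B, term 14 = -180.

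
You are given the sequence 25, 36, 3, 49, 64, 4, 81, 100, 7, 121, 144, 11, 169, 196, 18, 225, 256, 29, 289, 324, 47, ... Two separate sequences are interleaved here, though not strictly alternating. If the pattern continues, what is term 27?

123

The slot pattern repeats as AAB (period 3), so there are 2 interleaved tracks.
Subsequence A: 25, 36, 49, 64, 81, 100, 121, 144, 169, 196, 225, 256, 289, 324 (consecutive squares n² from n = 5).
Subsequence B: 3, 4, 7, 11, 18, 29, 47 (a Fibonacci-like recurrence a_n = a_{n-1} + a_{n-2}).
Term 27 comes from subsequence B (its 9th entry): 123.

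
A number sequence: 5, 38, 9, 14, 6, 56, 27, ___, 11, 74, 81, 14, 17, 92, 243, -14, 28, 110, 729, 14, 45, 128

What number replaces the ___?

-14

Split by position mod 4 into 4 tracks.
Stream A: 5, 6, 11, 17, 28, 45 (Fibonacci-style (each term is the sum of the two before it)).
Stream B: 38, 56, 74, 92, 110, 128 (arithmetic, step +18).
Stream C: 9, 27, 81, 243, 729 (successive powers of 3).
Stream D: 14, ?, 14, -14, 14 (alternating ±14).
So the missing entry in stream D is -14.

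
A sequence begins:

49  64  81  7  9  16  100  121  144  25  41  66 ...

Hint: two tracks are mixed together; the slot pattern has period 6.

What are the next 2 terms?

169, 196

Positions follow the repeating pattern AAABBB; grouping by letter gives 2 tracks.
Track A: 49, 64, 81, 100, 121, 144. Perfect squares starting at 7².
Track B: 7, 9, 16, 25, 41, 66. A Fibonacci-like recurrence a_n = a_{n-1} + a_{n-2}.
Term 13 comes from track A (its 7th entry): 169.
Term 14 comes from track A (its 8th entry): 196.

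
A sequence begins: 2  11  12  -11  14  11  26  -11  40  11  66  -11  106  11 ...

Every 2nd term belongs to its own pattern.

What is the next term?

The terms cycle through 2 interleaved subsequences.
Stream A: 2, 12, 14, 26, 40, 66, 106 (each term equals the sum of the previous two).
Stream B: 11, -11, 11, -11, 11, -11, 11 (alternating ±11).
The 15th slot belongs to stream A; its 8th term is 172.

172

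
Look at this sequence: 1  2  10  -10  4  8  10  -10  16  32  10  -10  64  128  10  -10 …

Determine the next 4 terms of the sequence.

256, 512, 10, -10

The slot pattern repeats as AABB (period 4), so there are 2 interleaved tracks.
Track A is 1, 2, 4, 8, 16, 32, 64, 128, which is powers of 2.
Track B is 10, -10, 10, -10, 10, -10, 10, -10, which is the oscillation 10·(−1)^(n+1).
The 17th slot belongs to track A; its 9th term is 256.
The 18th slot belongs to track A; its 10th term is 512.
The 19th slot belongs to track B; its 9th term is 10.
Term 20 comes from track B (its 10th entry): -10.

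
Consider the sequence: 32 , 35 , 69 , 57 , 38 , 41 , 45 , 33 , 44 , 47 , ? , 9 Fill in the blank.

21

Positions follow the repeating pattern AABB; grouping by letter gives 2 tracks.
Track A: 32, 35, 38, 41, 44, 47 — adding 3 each time.
Track B: 69, 57, 45, 33, ?, 9 — subtracting 12 each time.
The gap is track B's term 5; the rule gives 21.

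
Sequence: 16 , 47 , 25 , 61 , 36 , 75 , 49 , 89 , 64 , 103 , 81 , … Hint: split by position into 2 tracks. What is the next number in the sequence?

117

Odd-indexed and even-indexed terms follow separate rules.
Subsequence A: 16, 25, 36, 49, 64, 81 — perfect squares starting at 4².
Subsequence B: 47, 61, 75, 89, 103 — adding 14 each time.
The 12th slot belongs to subsequence B; its 6th term is 117.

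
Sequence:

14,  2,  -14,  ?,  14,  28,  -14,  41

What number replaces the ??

Split by position mod 2 into 2 tracks.
Subsequence A = 14, -14, 14, -14: the oscillation 14·(−1)^(n+1).
Subsequence B = 2, ?, 28, 41: arithmetic, step +13.
So the missing entry in subsequence B is 15.

15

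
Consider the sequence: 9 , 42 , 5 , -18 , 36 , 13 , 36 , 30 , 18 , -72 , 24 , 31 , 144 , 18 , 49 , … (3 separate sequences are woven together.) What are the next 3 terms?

-288, 12, 80

Split by position mod 3 into 3 tracks.
Subsequence A: 9, -18, 36, -72, 144 (geometric, ×-2 each step).
Subsequence B: 42, 36, 30, 24, 18 (arithmetic, step −6).
Subsequence C: 5, 13, 18, 31, 49 (each term equals the sum of the previous two).
Position 16 → subsequence A, term 6 = -288.
Position 17 → subsequence B, term 6 = 12.
Position 18 falls in subsequence C as its term 6, giving 80.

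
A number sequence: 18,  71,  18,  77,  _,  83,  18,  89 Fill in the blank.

18

Positions 1, 3, 5, … form one subsequence and positions 2, 4, 6, … form another.
Subsequence A: 18, 18, ?, 18. Constant 18.
Subsequence B: 71, 77, 83, 89. Arithmetic with common difference +6.
The gap is subsequence A's term 3; the rule gives 18.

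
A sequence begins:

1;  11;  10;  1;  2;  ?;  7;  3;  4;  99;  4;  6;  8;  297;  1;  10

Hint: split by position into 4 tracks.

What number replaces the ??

Taking every 4th term gives 4 separate tracks.
Subsequence A = 1, 2, 4, 8: powers of 2.
Subsequence B = 11, ?, 99, 297: a geometric progression (common ratio 3).
Subsequence C = 10, 7, 4, 1: subtracting 3 each time.
Subsequence D = 1, 3, 6, 10: the triangular numbers T_1, T_2, ….
So the missing entry in subsequence B is 33.

33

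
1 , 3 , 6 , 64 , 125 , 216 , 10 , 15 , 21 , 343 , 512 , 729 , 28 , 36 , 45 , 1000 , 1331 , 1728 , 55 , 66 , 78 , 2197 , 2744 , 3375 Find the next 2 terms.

91, 105

The slot pattern repeats as AAABBB (period 6), so there are 2 interleaved tracks.
Track A = 1, 3, 6, 10, 15, 21, 28, 36, 45, 55, 66, 78: triangular numbers n(n+1)/2 for n = 1, 2, ….
Track B = 64, 125, 216, 343, 512, 729, 1000, 1331, 1728, 2197, 2744, 3375: the cubes 4³, 5³, 6³, ….
Position 25 falls in track A as its term 13, giving 91.
Position 26 falls in track A as its term 14, giving 105.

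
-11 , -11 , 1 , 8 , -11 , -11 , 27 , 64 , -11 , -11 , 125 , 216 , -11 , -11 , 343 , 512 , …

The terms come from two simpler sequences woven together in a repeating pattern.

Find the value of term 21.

-11

Positions follow the repeating pattern AABB; grouping by letter gives 2 tracks.
Stream A: -11, -11, -11, -11, -11, -11, -11, -11 (constant -11).
Stream B: 1, 8, 27, 64, 125, 216, 343, 512 (perfect cubes starting at 1³).
Position 21 falls in stream A as its term 11, giving -11.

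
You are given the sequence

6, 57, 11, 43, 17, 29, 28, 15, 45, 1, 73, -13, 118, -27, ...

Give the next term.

Taking every 2nd term gives 2 separate tracks.
Track A = 6, 11, 17, 28, 45, 73, 118: Fibonacci-style (each term is the sum of the two before it).
Track B = 57, 43, 29, 15, 1, -13, -27: arithmetic with common difference −14.
Position 15 falls in track A as its term 8, giving 191.

191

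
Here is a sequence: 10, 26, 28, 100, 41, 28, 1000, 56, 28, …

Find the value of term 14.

The terms cycle through 3 interleaved subsequences.
Stream A: 10, 100, 1000 — powers of 10.
Stream B: 26, 41, 56 — linear: a_n = 11 + 15·n.
Stream C: 28, 28, 28 — constant 28.
Term 14 comes from stream B (its 5th entry): 86.

86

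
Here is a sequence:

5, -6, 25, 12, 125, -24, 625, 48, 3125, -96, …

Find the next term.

Split by position mod 2 into 2 tracks.
Track A: 5, 25, 125, 625, 3125. Powers 5^1, 5^2, 5^3, ….
Track B: -6, 12, -24, 48, -96. Geometric with ratio -2.
The 11th slot belongs to track A; its 6th term is 15625.

15625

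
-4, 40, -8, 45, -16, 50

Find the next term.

-32

Positions 1, 3, 5, … form one subsequence and positions 2, 4, 6, … form another.
Track A is -4, -8, -16, which is multiplying by 2 each time.
Track B is 40, 45, 50, which is adding 5 each time.
Term 7 comes from track A (its 4th entry): -32.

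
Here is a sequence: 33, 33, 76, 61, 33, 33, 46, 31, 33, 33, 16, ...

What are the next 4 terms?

1, 33, 33, -14

Positions follow the repeating pattern AABB; grouping by letter gives 2 tracks.
Subsequence A is 33, 33, 33, 33, 33, 33, which is constant 33.
Subsequence B is 76, 61, 46, 31, 16, which is arithmetic, step −15.
Position 12 falls in subsequence B as its term 6, giving 1.
Position 13 → subsequence A, term 7 = 33.
Position 14 → subsequence A, term 8 = 33.
The 15th slot belongs to subsequence B; its 7th term is -14.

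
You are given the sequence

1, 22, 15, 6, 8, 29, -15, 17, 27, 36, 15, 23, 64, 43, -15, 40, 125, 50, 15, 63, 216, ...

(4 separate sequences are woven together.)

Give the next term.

57

Split by position mod 4 into 4 tracks.
Stream A = 1, 8, 27, 64, 125, 216: the cubes 1³, 2³, 3³, ….
Stream B = 22, 29, 36, 43, 50: arithmetic with common difference +7.
Stream C = 15, -15, 15, -15, 15: alternating ±15.
Stream D = 6, 17, 23, 40, 63: each term equals the sum of the previous two.
Position 22 → stream B, term 6 = 57.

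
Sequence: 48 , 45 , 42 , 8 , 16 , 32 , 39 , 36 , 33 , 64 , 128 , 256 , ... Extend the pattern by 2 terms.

The slot pattern repeats as AAABBB (period 6), so there are 2 interleaved tracks.
Subsequence A is 48, 45, 42, 39, 36, 33, which is arithmetic with common difference −3.
Subsequence B is 8, 16, 32, 64, 128, 256, which is successive powers of 2.
Position 13 falls in subsequence A as its term 7, giving 30.
Term 14 comes from subsequence A (its 8th entry): 27.

30, 27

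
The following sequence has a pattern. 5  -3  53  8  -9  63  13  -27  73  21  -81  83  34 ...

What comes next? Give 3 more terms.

Read the sequence 3 terms at a time; column i is its own pattern.
Track A: 5, 8, 13, 21, 34. Fibonacci-style (each term is the sum of the two before it).
Track B: -3, -9, -27, -81. Multiplying by 3 each time.
Track C: 53, 63, 73, 83. Linear: a_n = 43 + 10·n.
Position 14 falls in track B as its term 5, giving -243.
Position 15 → track C, term 5 = 93.
The 16th slot belongs to track A; its 6th term is 55.

-243, 93, 55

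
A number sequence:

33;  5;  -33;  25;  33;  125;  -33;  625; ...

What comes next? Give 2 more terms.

33, 3125

Taking every 2nd term gives 2 separate tracks.
Subsequence A = 33, -33, 33, -33: the oscillation 33·(−1)^(n+1).
Subsequence B = 5, 25, 125, 625: powers 5^1, 5^2, 5^3, ….
Term 9 comes from subsequence A (its 5th entry): 33.
Position 10 falls in subsequence B as its term 5, giving 3125.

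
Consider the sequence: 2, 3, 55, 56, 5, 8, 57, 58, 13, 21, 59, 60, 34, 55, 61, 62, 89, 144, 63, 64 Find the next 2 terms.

233, 377

The slot pattern repeats as AABB (period 4), so there are 2 interleaved tracks.
Subsequence A: 2, 3, 5, 8, 13, 21, 34, 55, 89, 144 (a Fibonacci-like recurrence a_n = a_{n-1} + a_{n-2}).
Subsequence B: 55, 56, 57, 58, 59, 60, 61, 62, 63, 64 (arithmetic with common difference +1).
Term 21 comes from subsequence A (its 11th entry): 233.
Position 22 falls in subsequence A as its term 12, giving 377.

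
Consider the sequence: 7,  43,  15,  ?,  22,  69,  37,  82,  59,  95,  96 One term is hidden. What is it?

56

The terms cycle through 2 interleaved subsequences.
Track A: 7, 15, 22, 37, 59, 96. A Fibonacci-like recurrence a_n = a_{n-1} + a_{n-2}.
Track B: 43, ?, 69, 82, 95. Linear: a_n = 30 + 13·n.
The gap is track B's term 2; the rule gives 56.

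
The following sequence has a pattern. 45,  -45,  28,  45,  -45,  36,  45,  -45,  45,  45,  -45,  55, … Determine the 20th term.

-45

The slot pattern repeats as AAB (period 3), so there are 2 interleaved tracks.
Subsequence A: 45, -45, 45, -45, 45, -45, 45, -45. Alternating ±45.
Subsequence B: 28, 36, 45, 55. Triangular numbers starting at T_7.
Position 20 → subsequence A, term 14 = -45.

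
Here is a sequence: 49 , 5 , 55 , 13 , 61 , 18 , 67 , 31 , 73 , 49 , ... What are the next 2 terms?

79, 80

Odd-indexed and even-indexed terms follow separate rules.
Subsequence A: 49, 55, 61, 67, 73 (arithmetic, step +6).
Subsequence B: 5, 13, 18, 31, 49 (each term equals the sum of the previous two).
The 11th slot belongs to subsequence A; its 6th term is 79.
Position 12 falls in subsequence B as its term 6, giving 80.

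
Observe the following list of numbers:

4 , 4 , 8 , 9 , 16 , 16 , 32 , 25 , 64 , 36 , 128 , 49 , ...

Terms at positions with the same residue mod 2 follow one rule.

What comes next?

256

The terms cycle through 2 interleaved subsequences.
Track A: 4, 8, 16, 32, 64, 128 (successive powers of 2).
Track B: 4, 9, 16, 25, 36, 49 (consecutive squares n² from n = 2).
Position 13 → track A, term 7 = 256.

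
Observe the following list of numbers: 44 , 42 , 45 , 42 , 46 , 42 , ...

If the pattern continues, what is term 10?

Taking every 2nd term gives 2 separate tracks.
Subsequence A = 44, 45, 46: adding 1 each time.
Subsequence B = 42, 42, 42: always 42.
Term 10 comes from subsequence B (its 5th entry): 42.

42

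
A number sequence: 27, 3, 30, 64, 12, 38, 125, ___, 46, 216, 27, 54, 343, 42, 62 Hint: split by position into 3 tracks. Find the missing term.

Taking every 3rd term gives 3 separate tracks.
Stream A: 27, 64, 125, 216, 343. Consecutive cubes n³ from n = 3.
Stream B: 3, 12, ?, 27, 42. Each term equals the sum of the previous two.
Stream C: 30, 38, 46, 54, 62. Arithmetic with common difference +8.
Filling stream B at index 3 by its rule yields 15.

15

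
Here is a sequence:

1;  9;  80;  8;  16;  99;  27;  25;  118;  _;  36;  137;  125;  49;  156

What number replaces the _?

The terms cycle through 3 interleaved subsequences.
Stream A is 1, 8, 27, ?, 125, which is perfect cubes starting at 1³.
Stream B is 9, 16, 25, 36, 49, which is the squares 3², 4², 5², ….
Stream C is 80, 99, 118, 137, 156, which is arithmetic, step +19.
The gap is stream A's term 4; the rule gives 64.

64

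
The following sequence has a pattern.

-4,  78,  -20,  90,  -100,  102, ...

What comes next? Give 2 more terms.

Taking every 2nd term gives 2 separate tracks.
Track A = -4, -20, -100: geometric with ratio 5.
Track B = 78, 90, 102: adding 12 each time.
The 7th slot belongs to track A; its 4th term is -500.
The 8th slot belongs to track B; its 4th term is 114.

-500, 114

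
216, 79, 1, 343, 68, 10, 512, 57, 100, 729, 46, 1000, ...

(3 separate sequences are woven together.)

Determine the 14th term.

Taking every 3rd term gives 3 separate tracks.
Subsequence A: 216, 343, 512, 729 — perfect cubes starting at 6³.
Subsequence B: 79, 68, 57, 46 — arithmetic, step −11.
Subsequence C: 1, 10, 100, 1000 — powers 10^0, 10^1, 10^2, ….
The 14th slot belongs to subsequence B; its 5th term is 35.

35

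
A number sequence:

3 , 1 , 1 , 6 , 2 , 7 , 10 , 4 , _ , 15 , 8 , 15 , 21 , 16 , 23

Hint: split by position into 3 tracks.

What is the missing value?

8

Taking every 3rd term gives 3 separate tracks.
Subsequence A = 3, 6, 10, 15, 21: triangular numbers starting at T_2.
Subsequence B = 1, 2, 4, 8, 16: powers of 2.
Subsequence C = 1, 7, ?, 15, 23: a Fibonacci-like recurrence a_n = a_{n-1} + a_{n-2}.
The gap is subsequence C's term 3; the rule gives 8.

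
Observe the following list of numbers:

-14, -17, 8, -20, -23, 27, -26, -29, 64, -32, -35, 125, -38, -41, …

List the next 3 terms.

Positions follow the repeating pattern AAB; grouping by letter gives 2 tracks.
Stream A: -14, -17, -20, -23, -26, -29, -32, -35, -38, -41. Arithmetic, step −3.
Stream B: 8, 27, 64, 125. Consecutive cubes n³ from n = 2.
Term 15 comes from stream B (its 5th entry): 216.
Term 16 comes from stream A (its 11th entry): -44.
The 17th slot belongs to stream A; its 12th term is -47.

216, -44, -47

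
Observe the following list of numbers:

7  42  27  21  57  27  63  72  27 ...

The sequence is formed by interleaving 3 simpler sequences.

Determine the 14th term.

102

Split by position mod 3 into 3 tracks.
Stream A: 7, 21, 63. Geometric, ×3 each step.
Stream B: 42, 57, 72. Arithmetic with common difference +15.
Stream C: 27, 27, 27. The constant sequence 27.
Term 14 comes from stream B (its 5th entry): 102.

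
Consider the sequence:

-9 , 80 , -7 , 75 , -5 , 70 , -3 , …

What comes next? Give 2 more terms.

65, -1

The terms cycle through 2 interleaved subsequences.
Subsequence A is -9, -7, -5, -3, which is arithmetic, step +2.
Subsequence B is 80, 75, 70, which is arithmetic, step −5.
Position 8 → subsequence B, term 4 = 65.
Position 9 → subsequence A, term 5 = -1.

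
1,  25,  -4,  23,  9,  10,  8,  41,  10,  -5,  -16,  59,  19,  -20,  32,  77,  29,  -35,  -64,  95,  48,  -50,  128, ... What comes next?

Split by position mod 4 into 4 tracks.
Stream A: 1, 9, 10, 19, 29, 48. Fibonacci-style (each term is the sum of the two before it).
Stream B: 25, 10, -5, -20, -35, -50. Arithmetic with common difference −15.
Stream C: -4, 8, -16, 32, -64, 128. Geometric with ratio -2.
Stream D: 23, 41, 59, 77, 95. Arithmetic with common difference +18.
The 24th slot belongs to stream D; its 6th term is 113.

113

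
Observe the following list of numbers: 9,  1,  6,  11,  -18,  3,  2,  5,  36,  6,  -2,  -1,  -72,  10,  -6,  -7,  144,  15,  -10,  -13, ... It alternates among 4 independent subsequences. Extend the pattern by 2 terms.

Split by position mod 4 into 4 tracks.
Stream A: 9, -18, 36, -72, 144 (a geometric progression (common ratio -2)).
Stream B: 1, 3, 6, 10, 15 (triangular numbers n(n+1)/2 for n = 1, 2, …).
Stream C: 6, 2, -2, -6, -10 (arithmetic, step −4).
Stream D: 11, 5, -1, -7, -13 (subtracting 6 each time).
The 21st slot belongs to stream A; its 6th term is -288.
Position 22 falls in stream B as its term 6, giving 21.

-288, 21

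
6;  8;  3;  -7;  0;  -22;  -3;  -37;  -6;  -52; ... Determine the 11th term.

-9

Positions 1, 3, 5, … form one subsequence and positions 2, 4, 6, … form another.
Track A: 6, 3, 0, -3, -6 (subtracting 3 each time).
Track B: 8, -7, -22, -37, -52 (subtracting 15 each time).
Position 11 → track A, term 6 = -9.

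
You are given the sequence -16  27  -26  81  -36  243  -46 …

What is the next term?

729

Odd-indexed and even-indexed terms follow separate rules.
Stream A: -16, -26, -36, -46 (arithmetic with common difference −10).
Stream B: 27, 81, 243 (successive powers of 3).
Position 8 → stream B, term 4 = 729.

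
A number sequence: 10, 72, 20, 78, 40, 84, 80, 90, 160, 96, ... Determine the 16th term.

114

Split by position mod 2 into 2 tracks.
Track A = 10, 20, 40, 80, 160: geometric, ×2 each step.
Track B = 72, 78, 84, 90, 96: linear: a_n = 66 + 6·n.
Position 16 falls in track B as its term 8, giving 114.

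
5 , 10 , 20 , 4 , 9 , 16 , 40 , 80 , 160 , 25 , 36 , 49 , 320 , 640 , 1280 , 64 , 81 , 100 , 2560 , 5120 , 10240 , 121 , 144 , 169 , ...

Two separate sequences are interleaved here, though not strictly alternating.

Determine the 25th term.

20480

Positions follow the repeating pattern AAABBB; grouping by letter gives 2 tracks.
Track A = 5, 10, 20, 40, 80, 160, 320, 640, 1280, 2560, 5120, 10240: geometric, ×2 each step.
Track B = 4, 9, 16, 25, 36, 49, 64, 81, 100, 121, 144, 169: the squares 2², 3², 4², ….
The 25th slot belongs to track A; its 13th term is 20480.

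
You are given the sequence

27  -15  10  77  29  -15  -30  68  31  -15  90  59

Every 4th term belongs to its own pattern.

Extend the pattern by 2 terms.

33, -15

Read the sequence 4 terms at a time; column i is its own pattern.
Track A is 27, 29, 31, which is adding 2 each time.
Track B is -15, -15, -15, which is always -15.
Track C is 10, -30, 90, which is multiplying by -3 each time.
Track D is 77, 68, 59, which is subtracting 9 each time.
Term 13 comes from track A (its 4th entry): 33.
Position 14 → track B, term 4 = -15.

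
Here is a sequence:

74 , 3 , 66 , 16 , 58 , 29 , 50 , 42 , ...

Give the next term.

42

Split by position mod 2 into 2 tracks.
Track A is 74, 66, 58, 50, which is linear: a_n = 82 − 8·n.
Track B is 3, 16, 29, 42, which is adding 13 each time.
The 9th slot belongs to track A; its 5th term is 42.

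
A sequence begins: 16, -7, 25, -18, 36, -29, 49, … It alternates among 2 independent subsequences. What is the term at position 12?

Taking every 2nd term gives 2 separate tracks.
Stream A: 16, 25, 36, 49. Consecutive squares n² from n = 4.
Stream B: -7, -18, -29. Arithmetic, step −11.
The 12th slot belongs to stream B; its 6th term is -62.

-62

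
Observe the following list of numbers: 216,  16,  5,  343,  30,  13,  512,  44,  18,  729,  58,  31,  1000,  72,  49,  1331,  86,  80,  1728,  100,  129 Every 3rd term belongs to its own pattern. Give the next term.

2197

Taking every 3rd term gives 3 separate tracks.
Track A: 216, 343, 512, 729, 1000, 1331, 1728 (perfect cubes starting at 6³).
Track B: 16, 30, 44, 58, 72, 86, 100 (arithmetic with common difference +14).
Track C: 5, 13, 18, 31, 49, 80, 129 (each term equals the sum of the previous two).
Term 22 comes from track A (its 8th entry): 2197.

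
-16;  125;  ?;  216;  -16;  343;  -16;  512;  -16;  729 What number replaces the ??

The terms cycle through 2 interleaved subsequences.
Track A: -16, ?, -16, -16, -16 (always -16).
Track B: 125, 216, 343, 512, 729 (consecutive cubes n³ from n = 5).
So the missing entry in track A is -16.

-16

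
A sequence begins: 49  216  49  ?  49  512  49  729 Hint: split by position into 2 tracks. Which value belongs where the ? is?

Odd-indexed and even-indexed terms follow separate rules.
Subsequence A is 49, 49, 49, 49, which is always 49.
Subsequence B is 216, ?, 512, 729, which is perfect cubes starting at 6³.
Filling subsequence B at index 2 by its rule yields 343.

343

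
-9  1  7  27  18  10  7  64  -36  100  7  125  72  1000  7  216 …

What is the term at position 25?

The terms cycle through 4 interleaved subsequences.
Track A: -9, 18, -36, 72. Geometric with ratio -2.
Track B: 1, 10, 100, 1000. Successive powers of 10.
Track C: 7, 7, 7, 7. Constant 7.
Track D: 27, 64, 125, 216. The cubes 3³, 4³, 5³, ….
The 25th slot belongs to track A; its 7th term is -576.

-576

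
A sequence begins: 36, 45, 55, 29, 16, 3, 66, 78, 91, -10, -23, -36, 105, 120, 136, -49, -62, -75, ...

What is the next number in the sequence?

153

Reading positions in blocks of 6 reveals the pattern AAABBB — 2 tracks woven together.
Subsequence A: 36, 45, 55, 66, 78, 91, 105, 120, 136 (triangular numbers n(n+1)/2 for n = 8, 9, …).
Subsequence B: 29, 16, 3, -10, -23, -36, -49, -62, -75 (subtracting 13 each time).
Position 19 → subsequence A, term 10 = 153.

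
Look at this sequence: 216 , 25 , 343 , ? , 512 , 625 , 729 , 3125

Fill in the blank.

125

The terms cycle through 2 interleaved subsequences.
Stream A: 216, 343, 512, 729 — consecutive cubes n³ from n = 6.
Stream B: 25, ?, 625, 3125 — powers of 5.
So the missing entry in stream B is 125.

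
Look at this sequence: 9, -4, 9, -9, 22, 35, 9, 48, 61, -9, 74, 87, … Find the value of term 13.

Reading positions in blocks of 3 reveals the pattern ABB — 2 tracks woven together.
Track A: 9, -9, 9, -9 — oscillating between 9 and -9.
Track B: -4, 9, 22, 35, 48, 61, 74, 87 — adding 13 each time.
Term 13 comes from track A (its 5th entry): 9.

9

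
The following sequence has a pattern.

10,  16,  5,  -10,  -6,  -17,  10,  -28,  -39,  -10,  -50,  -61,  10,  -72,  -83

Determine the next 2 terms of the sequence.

Reading positions in blocks of 3 reveals the pattern ABB — 2 tracks woven together.
Stream A is 10, -10, 10, -10, 10, which is the oscillation 10·(−1)^(n+1).
Stream B is 16, 5, -6, -17, -28, -39, -50, -61, -72, -83, which is subtracting 11 each time.
Position 16 → stream A, term 6 = -10.
Position 17 falls in stream B as its term 11, giving -94.

-10, -94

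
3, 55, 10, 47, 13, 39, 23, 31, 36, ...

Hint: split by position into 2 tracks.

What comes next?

Taking every 2nd term gives 2 separate tracks.
Track A: 3, 10, 13, 23, 36. Fibonacci-style (each term is the sum of the two before it).
Track B: 55, 47, 39, 31. Linear: a_n = 63 − 8·n.
Position 10 falls in track B as its term 5, giving 23.

23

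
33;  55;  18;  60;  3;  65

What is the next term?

-12

Positions 1, 3, 5, … form one subsequence and positions 2, 4, 6, … form another.
Stream A: 33, 18, 3 (arithmetic, step −15).
Stream B: 55, 60, 65 (adding 5 each time).
Position 7 → stream A, term 4 = -12.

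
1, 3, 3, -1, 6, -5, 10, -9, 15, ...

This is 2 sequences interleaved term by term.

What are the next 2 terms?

-13, 21

Odd-indexed and even-indexed terms follow separate rules.
Stream A: 1, 3, 6, 10, 15. The triangular numbers T_1, T_2, ….
Stream B: 3, -1, -5, -9. Arithmetic with common difference −4.
The 10th slot belongs to stream B; its 5th term is -13.
Position 11 → stream A, term 6 = 21.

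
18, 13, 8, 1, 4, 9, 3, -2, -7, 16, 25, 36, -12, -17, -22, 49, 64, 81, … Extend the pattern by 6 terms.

-27, -32, -37, 100, 121, 144

Reading positions in blocks of 6 reveals the pattern AAABBB — 2 tracks woven together.
Track A: 18, 13, 8, 3, -2, -7, -12, -17, -22. Arithmetic with common difference −5.
Track B: 1, 4, 9, 16, 25, 36, 49, 64, 81. Consecutive squares n² from n = 1.
The 19th slot belongs to track A; its 10th term is -27.
The 20th slot belongs to track A; its 11th term is -32.
Position 21 falls in track A as its term 12, giving -37.
The 22nd slot belongs to track B; its 10th term is 100.
The 23rd slot belongs to track B; its 11th term is 121.
Position 24 → track B, term 12 = 144.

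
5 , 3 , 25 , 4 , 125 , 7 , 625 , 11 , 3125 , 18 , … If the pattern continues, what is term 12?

29

Odd-indexed and even-indexed terms follow separate rules.
Track A is 5, 25, 125, 625, 3125, which is powers of 5.
Track B is 3, 4, 7, 11, 18, which is each term equals the sum of the previous two.
Position 12 falls in track B as its term 6, giving 29.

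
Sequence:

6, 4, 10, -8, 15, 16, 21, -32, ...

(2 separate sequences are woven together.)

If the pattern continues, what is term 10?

64

The terms cycle through 2 interleaved subsequences.
Track A is 6, 10, 15, 21, which is triangular numbers n(n+1)/2 for n = 3, 4, ….
Track B is 4, -8, 16, -32, which is a geometric progression (common ratio -2).
Position 10 → track B, term 5 = 64.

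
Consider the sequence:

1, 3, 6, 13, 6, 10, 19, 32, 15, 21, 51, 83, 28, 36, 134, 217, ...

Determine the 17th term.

45

Positions follow the repeating pattern AABB; grouping by letter gives 2 tracks.
Stream A: 1, 3, 6, 10, 15, 21, 28, 36. Triangular numbers n(n+1)/2 for n = 1, 2, ….
Stream B: 6, 13, 19, 32, 51, 83, 134, 217. Fibonacci-style (each term is the sum of the two before it).
The 17th slot belongs to stream A; its 9th term is 45.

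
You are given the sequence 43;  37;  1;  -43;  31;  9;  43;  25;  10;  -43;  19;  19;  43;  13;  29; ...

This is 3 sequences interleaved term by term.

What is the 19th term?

Taking every 3rd term gives 3 separate tracks.
Track A: 43, -43, 43, -43, 43. The oscillation 43·(−1)^(n+1).
Track B: 37, 31, 25, 19, 13. Linear: a_n = 43 − 6·n.
Track C: 1, 9, 10, 19, 29. A Fibonacci-like recurrence a_n = a_{n-1} + a_{n-2}.
The 19th slot belongs to track A; its 7th term is 43.

43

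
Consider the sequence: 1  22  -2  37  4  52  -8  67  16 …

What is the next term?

82

Odd-indexed and even-indexed terms follow separate rules.
Track A is 1, -2, 4, -8, 16, which is a geometric progression (common ratio -2).
Track B is 22, 37, 52, 67, which is arithmetic, step +15.
The 10th slot belongs to track B; its 5th term is 82.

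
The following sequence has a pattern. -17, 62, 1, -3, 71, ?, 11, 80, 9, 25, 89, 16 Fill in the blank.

Read the sequence 3 terms at a time; column i is its own pattern.
Track A: -17, -3, 11, 25 — arithmetic with common difference +14.
Track B: 62, 71, 80, 89 — arithmetic, step +9.
Track C: 1, ?, 9, 16 — consecutive squares n² from n = 1.
So the missing entry in track C is 4.

4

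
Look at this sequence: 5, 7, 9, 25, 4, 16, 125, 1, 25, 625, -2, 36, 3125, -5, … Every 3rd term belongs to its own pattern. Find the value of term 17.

The terms cycle through 3 interleaved subsequences.
Track A: 5, 25, 125, 625, 3125 (successive powers of 5).
Track B: 7, 4, 1, -2, -5 (arithmetic, step −3).
Track C: 9, 16, 25, 36 (perfect squares starting at 3²).
Position 17 → track B, term 6 = -8.

-8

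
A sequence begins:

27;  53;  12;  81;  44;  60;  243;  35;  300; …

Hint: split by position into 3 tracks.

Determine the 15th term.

7500

Read the sequence 3 terms at a time; column i is its own pattern.
Stream A is 27, 81, 243, which is successive powers of 3.
Stream B is 53, 44, 35, which is linear: a_n = 62 − 9·n.
Stream C is 12, 60, 300, which is a geometric progression (common ratio 5).
Position 15 → stream C, term 5 = 7500.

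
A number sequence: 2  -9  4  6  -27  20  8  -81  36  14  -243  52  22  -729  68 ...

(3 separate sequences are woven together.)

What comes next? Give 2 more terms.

The terms cycle through 3 interleaved subsequences.
Stream A: 2, 6, 8, 14, 22. Each term equals the sum of the previous two.
Stream B: -9, -27, -81, -243, -729. Multiplying by 3 each time.
Stream C: 4, 20, 36, 52, 68. Arithmetic with common difference +16.
The 16th slot belongs to stream A; its 6th term is 36.
The 17th slot belongs to stream B; its 6th term is -2187.

36, -2187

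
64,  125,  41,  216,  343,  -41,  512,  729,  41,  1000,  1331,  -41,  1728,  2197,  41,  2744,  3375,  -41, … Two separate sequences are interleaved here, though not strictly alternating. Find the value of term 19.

4096

Positions follow the repeating pattern AAB; grouping by letter gives 2 tracks.
Track A: 64, 125, 216, 343, 512, 729, 1000, 1331, 1728, 2197, 2744, 3375 (the cubes 4³, 5³, 6³, …).
Track B: 41, -41, 41, -41, 41, -41 (alternating ±41).
Position 19 falls in track A as its term 13, giving 4096.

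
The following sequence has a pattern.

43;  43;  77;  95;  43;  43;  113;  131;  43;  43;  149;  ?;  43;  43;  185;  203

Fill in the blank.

167

The slot pattern repeats as AABB (period 4), so there are 2 interleaved tracks.
Track A = 43, 43, 43, 43, 43, 43, 43, 43: always 43.
Track B = 77, 95, 113, 131, 149, ?, 185, 203: arithmetic with common difference +18.
The gap is track B's term 6; the rule gives 167.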